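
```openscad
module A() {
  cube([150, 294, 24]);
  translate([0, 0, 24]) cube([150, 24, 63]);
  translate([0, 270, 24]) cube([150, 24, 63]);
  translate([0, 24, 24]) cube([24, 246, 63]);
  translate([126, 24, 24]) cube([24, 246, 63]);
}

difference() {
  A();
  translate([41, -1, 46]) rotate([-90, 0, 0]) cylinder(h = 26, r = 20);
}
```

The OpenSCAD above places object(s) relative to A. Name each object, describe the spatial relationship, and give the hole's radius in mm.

The subtracted cylinder has r = 20 mm.

A is an open box. The open box has a circular hole through its front wall. The hole's radius is 20 mm.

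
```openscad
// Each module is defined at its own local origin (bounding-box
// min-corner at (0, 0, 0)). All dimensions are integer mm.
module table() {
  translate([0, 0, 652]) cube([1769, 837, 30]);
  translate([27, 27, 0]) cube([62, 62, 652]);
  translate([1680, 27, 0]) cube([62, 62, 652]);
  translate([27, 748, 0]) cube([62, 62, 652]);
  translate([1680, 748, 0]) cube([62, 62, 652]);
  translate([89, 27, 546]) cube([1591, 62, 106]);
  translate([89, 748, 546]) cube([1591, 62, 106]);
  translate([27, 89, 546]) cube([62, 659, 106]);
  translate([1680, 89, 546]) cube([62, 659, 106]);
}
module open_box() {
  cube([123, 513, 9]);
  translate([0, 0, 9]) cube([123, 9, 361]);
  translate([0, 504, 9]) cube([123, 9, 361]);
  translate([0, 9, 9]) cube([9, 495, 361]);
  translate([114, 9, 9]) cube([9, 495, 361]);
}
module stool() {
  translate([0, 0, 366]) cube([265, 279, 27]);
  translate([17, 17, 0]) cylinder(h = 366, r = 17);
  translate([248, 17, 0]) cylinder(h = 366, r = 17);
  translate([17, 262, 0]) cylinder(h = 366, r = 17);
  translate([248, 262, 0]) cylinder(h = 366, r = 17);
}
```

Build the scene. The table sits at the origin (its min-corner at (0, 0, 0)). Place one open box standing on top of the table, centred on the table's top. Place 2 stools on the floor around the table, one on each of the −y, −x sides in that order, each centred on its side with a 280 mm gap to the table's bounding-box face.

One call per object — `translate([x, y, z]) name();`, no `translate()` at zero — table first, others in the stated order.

table();
translate([823, 162, 682]) open_box();
translate([752, -559, 0]) stool();
translate([-545, 279, 0]) stool();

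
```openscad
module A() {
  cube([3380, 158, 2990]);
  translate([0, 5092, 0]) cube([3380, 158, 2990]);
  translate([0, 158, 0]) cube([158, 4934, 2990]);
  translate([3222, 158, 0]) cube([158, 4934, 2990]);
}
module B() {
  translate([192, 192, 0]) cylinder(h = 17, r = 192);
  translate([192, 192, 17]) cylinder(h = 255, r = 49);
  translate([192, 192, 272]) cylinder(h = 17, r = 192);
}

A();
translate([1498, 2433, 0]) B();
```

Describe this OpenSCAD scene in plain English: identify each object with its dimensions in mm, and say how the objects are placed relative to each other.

A is a box-shaped house frame (walls only): outside footprint 3380×5250 mm, wall height 2990 mm, wall thickness 158 mm. The two y-facing walls run the full x-width; the two x-facing walls fit between the inner faces of the y-facing walls.

B is a spool: two coaxial disc flanges of radius 192 mm and thickness 17 mm, joined by a core cylinder of radius 49 mm and height 255 mm. The lower flange rests on z = 0 and the three cylinders share a vertical axis.

The spool sits inside the house frame, centred.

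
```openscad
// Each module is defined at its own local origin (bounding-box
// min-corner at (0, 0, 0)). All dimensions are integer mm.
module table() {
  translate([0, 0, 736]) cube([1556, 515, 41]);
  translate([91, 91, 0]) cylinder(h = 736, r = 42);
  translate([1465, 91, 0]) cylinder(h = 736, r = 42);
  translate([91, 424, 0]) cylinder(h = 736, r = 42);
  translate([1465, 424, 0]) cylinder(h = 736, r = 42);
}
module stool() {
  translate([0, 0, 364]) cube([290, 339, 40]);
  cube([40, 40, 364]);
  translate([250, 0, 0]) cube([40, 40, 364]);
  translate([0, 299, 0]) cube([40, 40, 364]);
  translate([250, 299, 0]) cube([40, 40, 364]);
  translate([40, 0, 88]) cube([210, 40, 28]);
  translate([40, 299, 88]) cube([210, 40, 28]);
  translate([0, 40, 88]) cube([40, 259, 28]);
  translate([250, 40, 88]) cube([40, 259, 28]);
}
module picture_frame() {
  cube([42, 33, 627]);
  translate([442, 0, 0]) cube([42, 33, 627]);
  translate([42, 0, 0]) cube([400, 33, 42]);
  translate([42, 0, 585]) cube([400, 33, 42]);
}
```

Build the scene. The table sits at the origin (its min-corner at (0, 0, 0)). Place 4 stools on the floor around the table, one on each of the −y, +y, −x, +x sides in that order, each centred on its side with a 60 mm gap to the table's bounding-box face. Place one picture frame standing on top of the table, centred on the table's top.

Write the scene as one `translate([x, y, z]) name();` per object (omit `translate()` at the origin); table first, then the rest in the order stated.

table();
translate([633, -399, 0]) stool();
translate([633, 575, 0]) stool();
translate([-350, 88, 0]) stool();
translate([1616, 88, 0]) stool();
translate([536, 241, 777]) picture_frame();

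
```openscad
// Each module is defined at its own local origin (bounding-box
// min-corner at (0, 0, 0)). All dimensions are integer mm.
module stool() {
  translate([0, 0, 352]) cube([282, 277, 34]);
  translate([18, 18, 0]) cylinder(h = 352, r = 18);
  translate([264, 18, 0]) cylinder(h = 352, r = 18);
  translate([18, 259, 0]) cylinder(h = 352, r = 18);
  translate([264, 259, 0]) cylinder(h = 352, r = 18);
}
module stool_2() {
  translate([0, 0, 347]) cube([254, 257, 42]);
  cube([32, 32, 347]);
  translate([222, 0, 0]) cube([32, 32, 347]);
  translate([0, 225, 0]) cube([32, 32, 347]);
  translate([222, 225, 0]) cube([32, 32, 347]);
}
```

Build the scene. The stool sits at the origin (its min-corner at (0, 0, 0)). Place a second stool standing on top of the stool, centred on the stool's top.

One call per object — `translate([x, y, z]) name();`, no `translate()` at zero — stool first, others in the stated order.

stool();
translate([14, 10, 386]) stool_2();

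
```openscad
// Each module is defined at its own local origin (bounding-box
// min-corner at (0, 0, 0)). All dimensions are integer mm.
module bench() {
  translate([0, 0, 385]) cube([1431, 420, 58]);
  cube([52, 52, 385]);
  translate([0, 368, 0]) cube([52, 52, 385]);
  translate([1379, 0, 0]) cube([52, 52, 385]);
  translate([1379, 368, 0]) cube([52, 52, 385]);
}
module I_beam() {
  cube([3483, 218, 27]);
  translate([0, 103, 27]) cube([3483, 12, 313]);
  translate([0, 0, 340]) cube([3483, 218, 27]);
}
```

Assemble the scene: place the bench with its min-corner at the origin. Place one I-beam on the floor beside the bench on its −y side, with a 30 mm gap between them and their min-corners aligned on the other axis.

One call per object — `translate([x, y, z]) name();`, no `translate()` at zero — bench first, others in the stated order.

bench();
translate([0, -248, 0]) I_beam();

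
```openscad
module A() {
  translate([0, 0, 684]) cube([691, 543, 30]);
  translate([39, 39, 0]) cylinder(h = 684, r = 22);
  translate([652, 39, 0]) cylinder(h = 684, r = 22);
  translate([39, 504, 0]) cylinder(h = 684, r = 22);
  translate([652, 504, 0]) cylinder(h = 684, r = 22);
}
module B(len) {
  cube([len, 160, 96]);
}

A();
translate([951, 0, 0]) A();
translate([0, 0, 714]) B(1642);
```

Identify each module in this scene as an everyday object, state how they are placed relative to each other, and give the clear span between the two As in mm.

Second table starts at x = 951; first ends at x = 691; clear span = 951 − 691 = 260 mm.

A is a table. B is a beam. A beam spans the tops of two tables. The clear span between the two tables is 260 mm.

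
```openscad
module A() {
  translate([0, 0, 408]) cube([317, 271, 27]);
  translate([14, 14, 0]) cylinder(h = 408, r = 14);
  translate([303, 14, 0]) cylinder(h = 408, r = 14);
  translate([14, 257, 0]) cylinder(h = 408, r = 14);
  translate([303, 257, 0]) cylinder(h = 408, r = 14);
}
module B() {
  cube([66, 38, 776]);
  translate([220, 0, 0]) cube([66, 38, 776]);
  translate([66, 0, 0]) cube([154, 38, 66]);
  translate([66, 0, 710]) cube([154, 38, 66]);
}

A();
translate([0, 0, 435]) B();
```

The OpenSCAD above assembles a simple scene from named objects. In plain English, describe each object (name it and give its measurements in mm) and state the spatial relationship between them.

A is a four-legged stool. The seat is 317×271 mm, 27 mm thick, top at z = 435 mm. It stands on four round legs, each 28 mm in diameter, from z = 0 to the seat underside, each leg's axis is inset half a diameter from the nearest pair of seat edges (so the leg's bounding box is flush with the corner).

B is a picture frame with a 154×644 mm rectangular opening (x by z) and a uniform 66 mm border on every side. Frame depth is 38 mm along y. It is built from two vertical stiles running the full outside height and two horizontal rails spanning the gap between the stiles.

The picture frame is on top of the stool.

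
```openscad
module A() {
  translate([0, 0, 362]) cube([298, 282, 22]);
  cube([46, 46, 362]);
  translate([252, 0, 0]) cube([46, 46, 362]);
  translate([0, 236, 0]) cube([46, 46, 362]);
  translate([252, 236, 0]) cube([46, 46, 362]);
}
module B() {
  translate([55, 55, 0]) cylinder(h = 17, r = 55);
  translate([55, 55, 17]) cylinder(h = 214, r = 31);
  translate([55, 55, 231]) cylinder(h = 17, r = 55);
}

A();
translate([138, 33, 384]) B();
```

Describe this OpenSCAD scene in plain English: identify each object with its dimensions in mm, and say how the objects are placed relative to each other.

A is a four-legged stool. The seat is a 298×282×22 mm slab whose top surface is at z = 384 mm; four square legs, each 46×46 mm in cross-section, run from the floor (z = 0) to the underside of the seat, each flush with a corner of the seat.

B is a spool: two coaxial disc flanges of radius 55 mm and thickness 17 mm, joined by a core cylinder of radius 31 mm and height 214 mm. The lower flange rests on z = 0 and the three cylinders share a vertical axis.

The spool is on top of the stool.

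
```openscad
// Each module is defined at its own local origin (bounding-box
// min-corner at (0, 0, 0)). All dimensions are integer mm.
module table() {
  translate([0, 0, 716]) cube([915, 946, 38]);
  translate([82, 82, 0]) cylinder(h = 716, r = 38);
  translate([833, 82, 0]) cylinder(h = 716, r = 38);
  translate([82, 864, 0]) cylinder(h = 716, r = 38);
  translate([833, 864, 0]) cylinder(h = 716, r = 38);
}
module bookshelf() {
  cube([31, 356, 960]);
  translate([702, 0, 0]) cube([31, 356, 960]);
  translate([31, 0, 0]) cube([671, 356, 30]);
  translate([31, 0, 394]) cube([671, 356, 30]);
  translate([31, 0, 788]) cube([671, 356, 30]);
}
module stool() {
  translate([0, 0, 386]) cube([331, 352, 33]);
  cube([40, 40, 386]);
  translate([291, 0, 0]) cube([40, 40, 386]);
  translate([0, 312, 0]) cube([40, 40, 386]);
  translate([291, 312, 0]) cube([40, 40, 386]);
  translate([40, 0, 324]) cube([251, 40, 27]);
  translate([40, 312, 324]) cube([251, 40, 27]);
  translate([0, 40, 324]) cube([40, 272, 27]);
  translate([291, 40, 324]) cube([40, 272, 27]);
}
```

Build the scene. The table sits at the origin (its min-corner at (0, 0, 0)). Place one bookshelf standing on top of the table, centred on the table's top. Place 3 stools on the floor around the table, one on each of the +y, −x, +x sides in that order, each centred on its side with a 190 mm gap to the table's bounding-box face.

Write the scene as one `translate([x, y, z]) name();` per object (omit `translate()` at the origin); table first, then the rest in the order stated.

table();
translate([91, 295, 754]) bookshelf();
translate([292, 1136, 0]) stool();
translate([-521, 297, 0]) stool();
translate([1105, 297, 0]) stool();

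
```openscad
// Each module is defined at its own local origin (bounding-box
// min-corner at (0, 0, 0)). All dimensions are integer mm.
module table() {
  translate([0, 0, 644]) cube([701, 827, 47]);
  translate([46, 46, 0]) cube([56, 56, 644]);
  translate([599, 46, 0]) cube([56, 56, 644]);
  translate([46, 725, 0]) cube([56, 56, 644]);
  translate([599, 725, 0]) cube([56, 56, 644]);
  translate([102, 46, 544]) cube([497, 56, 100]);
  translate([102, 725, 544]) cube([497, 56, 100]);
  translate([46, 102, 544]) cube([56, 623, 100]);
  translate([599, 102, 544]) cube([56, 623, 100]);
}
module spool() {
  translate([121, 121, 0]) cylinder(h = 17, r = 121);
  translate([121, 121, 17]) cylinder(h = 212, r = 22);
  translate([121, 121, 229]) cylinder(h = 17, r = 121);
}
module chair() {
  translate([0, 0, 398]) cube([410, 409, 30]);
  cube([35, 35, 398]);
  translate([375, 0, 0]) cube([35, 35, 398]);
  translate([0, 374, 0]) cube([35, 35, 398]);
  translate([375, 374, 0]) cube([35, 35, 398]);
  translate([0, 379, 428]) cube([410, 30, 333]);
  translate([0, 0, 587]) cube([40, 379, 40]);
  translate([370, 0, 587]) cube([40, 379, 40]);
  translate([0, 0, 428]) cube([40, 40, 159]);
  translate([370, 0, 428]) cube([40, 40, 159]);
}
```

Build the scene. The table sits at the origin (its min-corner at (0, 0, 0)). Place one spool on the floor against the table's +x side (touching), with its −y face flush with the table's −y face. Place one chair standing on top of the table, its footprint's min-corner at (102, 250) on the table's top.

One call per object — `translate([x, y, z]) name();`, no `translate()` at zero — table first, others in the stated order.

table();
translate([701, 0, 0]) spool();
translate([102, 250, 691]) chair();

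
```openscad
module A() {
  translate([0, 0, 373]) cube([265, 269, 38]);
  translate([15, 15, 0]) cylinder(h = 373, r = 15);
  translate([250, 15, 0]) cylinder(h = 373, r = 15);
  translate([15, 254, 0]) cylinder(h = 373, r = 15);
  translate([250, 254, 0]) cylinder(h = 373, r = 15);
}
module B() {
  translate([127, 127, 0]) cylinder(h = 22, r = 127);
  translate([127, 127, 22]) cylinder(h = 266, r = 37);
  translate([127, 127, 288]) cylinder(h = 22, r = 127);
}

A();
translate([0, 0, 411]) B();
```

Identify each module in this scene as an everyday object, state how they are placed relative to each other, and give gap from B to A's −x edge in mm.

The spool's min-x is at 0; the stool's min-x is 0; gap = 0 mm.

A is a stool. B is a spool. The spool is on top of the stool. The gap from the spool to the stool's −x edge is 0 mm.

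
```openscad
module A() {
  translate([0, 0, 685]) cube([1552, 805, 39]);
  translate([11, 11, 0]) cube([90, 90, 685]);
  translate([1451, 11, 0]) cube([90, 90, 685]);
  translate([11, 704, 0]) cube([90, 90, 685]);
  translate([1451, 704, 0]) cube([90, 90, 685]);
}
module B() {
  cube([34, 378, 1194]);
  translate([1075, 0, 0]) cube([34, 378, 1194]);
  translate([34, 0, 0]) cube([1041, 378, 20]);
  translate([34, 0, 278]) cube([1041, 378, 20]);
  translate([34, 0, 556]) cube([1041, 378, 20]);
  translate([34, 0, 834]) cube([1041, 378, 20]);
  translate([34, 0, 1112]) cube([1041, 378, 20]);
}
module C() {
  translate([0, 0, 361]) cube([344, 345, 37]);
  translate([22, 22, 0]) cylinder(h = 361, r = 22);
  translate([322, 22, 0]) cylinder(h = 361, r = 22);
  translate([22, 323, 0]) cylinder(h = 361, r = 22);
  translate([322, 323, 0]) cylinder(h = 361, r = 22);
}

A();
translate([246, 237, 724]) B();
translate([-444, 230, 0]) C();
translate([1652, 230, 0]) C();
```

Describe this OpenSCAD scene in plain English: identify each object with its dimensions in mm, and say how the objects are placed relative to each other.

A is a table: top 1552 mm (x) × 805 mm (y), 39 mm thick, upper face at z = 724 mm, on four 90×90 mm square legs, each inset 11 mm from the nearest pair of top edges, running from z = 0 to the bottom of the top.

B is an open bookshelf. Two side panels, each 34 mm thick, 378 mm deep and 1194 mm tall, stand 1109 mm apart (outside-to-outside). Between them sit 5 shelves, each 20 mm thick and 378 mm deep, spanning the full gap between the sides. The bottom shelf rests on the floor (its underside at z = 0) and the clear gap between one shelf's top and the next shelf's underside is 258 mm.

C is a four-legged stool. The seat is a 344×345×37 mm slab whose top surface is at z = 398 mm; four round legs, each 44 mm in diameter, run from the floor (z = 0) to the underside of the seat, each leg's axis is inset half a diameter from the nearest pair of seat edges (so the leg's bounding box is flush with the corner).

The bookshelf is on top of the table. Two stools sit around the table at the −x, +x sides.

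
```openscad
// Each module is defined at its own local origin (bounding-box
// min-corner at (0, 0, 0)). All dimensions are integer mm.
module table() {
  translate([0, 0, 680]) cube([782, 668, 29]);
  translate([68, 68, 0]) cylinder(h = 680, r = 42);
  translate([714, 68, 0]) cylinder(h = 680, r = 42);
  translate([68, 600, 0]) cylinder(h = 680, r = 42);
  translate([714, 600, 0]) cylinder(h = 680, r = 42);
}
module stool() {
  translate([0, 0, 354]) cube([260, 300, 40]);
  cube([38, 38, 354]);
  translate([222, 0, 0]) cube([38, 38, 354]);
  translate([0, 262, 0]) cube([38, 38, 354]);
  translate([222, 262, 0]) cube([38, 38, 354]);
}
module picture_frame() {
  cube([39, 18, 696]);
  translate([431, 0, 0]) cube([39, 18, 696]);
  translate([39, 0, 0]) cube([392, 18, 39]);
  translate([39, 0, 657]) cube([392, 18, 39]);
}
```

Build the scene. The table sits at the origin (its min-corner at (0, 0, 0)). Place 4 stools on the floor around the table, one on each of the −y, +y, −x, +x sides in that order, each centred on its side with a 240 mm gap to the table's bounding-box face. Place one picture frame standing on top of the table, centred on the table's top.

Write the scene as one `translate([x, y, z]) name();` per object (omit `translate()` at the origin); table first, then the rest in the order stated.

table();
translate([261, -540, 0]) stool();
translate([261, 908, 0]) stool();
translate([-500, 184, 0]) stool();
translate([1022, 184, 0]) stool();
translate([156, 325, 709]) picture_frame();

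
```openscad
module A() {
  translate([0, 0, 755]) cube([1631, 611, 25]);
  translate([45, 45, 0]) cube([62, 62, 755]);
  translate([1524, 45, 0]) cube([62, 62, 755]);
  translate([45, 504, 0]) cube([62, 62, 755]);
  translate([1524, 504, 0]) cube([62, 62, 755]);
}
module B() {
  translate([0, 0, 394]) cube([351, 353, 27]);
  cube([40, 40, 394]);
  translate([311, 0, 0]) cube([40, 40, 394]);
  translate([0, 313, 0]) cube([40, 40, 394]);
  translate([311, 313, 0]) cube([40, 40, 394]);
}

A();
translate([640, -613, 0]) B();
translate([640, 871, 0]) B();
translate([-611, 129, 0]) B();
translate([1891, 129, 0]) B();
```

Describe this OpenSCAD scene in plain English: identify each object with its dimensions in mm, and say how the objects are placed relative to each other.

A is a table with a 1631×611 mm rectangular top, 25 mm thick, top surface at z = 780 mm, supported by four 62×62 mm square legs, each inset 45 mm from the nearest pair of top edges, running from the floor.

B is a four-legged stool. The seat is a 351×353×27 mm slab whose top surface is at z = 421 mm; four square legs, each 40×40 mm in cross-section, run from the floor (z = 0) to the underside of the seat, each flush with a corner of the seat.

Four stools sit around the table at the −y, +y, −x, +x sides.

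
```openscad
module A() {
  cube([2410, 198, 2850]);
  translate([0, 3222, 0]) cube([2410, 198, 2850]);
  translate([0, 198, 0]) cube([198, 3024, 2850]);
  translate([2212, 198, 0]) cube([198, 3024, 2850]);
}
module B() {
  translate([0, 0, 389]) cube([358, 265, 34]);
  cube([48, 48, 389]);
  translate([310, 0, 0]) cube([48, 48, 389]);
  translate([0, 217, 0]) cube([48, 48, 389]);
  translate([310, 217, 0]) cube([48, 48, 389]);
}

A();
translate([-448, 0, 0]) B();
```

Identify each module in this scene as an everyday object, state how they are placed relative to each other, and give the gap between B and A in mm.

A is a house frame. B is a stool. The stool is on the floor beside the house frame on its −x side. The gap between the stool and the house frame is 90 mm.

The stool's nearest face is 90 mm from the house frame's −x face.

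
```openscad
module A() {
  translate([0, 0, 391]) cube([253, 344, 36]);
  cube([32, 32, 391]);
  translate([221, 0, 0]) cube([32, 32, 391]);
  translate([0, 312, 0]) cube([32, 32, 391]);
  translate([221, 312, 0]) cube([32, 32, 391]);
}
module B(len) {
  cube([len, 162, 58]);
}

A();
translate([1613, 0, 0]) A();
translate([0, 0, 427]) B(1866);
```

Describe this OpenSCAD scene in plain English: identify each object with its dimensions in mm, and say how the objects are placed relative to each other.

A is a simple wooden stool: a rectangular seat 253 mm (x) by 344 mm (y), 36 mm thick, top face at z = 427 mm, on four square legs, each 32×32 mm in cross-section. The legs rest on z = 0, each flush with a corner of the seat.

B is a rectangular beam 1866 mm long (x), 162 mm deep (y), 58 mm thick (z).

The beam spans the tops of two stools placed 1360 mm apart, resting at z = 427 mm.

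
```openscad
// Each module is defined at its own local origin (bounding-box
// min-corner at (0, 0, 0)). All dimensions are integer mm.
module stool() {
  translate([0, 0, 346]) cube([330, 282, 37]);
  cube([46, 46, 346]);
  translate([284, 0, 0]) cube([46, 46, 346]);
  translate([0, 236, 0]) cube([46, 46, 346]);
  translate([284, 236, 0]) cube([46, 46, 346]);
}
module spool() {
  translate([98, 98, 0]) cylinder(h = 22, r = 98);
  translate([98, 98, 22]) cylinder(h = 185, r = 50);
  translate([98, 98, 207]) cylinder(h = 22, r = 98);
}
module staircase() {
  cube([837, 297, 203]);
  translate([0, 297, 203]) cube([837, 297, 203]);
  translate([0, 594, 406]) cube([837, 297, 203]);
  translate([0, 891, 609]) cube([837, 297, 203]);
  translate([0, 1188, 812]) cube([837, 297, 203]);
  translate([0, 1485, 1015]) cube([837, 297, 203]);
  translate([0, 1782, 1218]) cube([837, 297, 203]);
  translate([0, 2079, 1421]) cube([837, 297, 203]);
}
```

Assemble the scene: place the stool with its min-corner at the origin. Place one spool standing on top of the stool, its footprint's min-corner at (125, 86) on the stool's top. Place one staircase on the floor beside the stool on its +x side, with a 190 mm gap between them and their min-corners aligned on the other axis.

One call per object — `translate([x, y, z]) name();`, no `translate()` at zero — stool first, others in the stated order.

stool();
translate([125, 86, 383]) spool();
translate([520, 0, 0]) staircase();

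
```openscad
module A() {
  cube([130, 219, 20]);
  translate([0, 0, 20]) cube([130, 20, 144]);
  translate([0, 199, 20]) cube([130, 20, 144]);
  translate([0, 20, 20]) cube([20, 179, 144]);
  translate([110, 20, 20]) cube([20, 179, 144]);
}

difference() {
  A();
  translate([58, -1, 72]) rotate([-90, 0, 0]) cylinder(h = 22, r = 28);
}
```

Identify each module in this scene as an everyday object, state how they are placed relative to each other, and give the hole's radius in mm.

A is an open box. The open box has a circular hole through its front wall. The hole's radius is 28 mm.

The subtracted cylinder has r = 28 mm.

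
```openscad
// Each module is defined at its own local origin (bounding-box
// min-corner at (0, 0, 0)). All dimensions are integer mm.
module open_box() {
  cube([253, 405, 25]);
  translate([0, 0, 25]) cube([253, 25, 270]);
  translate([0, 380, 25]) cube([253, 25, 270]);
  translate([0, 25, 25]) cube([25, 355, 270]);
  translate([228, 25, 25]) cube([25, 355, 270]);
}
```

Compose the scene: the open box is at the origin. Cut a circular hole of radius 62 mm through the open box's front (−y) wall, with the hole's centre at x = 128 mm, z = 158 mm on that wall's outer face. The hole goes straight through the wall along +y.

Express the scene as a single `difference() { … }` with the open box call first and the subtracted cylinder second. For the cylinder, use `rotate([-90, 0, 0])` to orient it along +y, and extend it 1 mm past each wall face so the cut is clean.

difference() {
  open_box();
  translate([128, -1, 158]) rotate([-90, 0, 0]) cylinder(h = 27, r = 62);
}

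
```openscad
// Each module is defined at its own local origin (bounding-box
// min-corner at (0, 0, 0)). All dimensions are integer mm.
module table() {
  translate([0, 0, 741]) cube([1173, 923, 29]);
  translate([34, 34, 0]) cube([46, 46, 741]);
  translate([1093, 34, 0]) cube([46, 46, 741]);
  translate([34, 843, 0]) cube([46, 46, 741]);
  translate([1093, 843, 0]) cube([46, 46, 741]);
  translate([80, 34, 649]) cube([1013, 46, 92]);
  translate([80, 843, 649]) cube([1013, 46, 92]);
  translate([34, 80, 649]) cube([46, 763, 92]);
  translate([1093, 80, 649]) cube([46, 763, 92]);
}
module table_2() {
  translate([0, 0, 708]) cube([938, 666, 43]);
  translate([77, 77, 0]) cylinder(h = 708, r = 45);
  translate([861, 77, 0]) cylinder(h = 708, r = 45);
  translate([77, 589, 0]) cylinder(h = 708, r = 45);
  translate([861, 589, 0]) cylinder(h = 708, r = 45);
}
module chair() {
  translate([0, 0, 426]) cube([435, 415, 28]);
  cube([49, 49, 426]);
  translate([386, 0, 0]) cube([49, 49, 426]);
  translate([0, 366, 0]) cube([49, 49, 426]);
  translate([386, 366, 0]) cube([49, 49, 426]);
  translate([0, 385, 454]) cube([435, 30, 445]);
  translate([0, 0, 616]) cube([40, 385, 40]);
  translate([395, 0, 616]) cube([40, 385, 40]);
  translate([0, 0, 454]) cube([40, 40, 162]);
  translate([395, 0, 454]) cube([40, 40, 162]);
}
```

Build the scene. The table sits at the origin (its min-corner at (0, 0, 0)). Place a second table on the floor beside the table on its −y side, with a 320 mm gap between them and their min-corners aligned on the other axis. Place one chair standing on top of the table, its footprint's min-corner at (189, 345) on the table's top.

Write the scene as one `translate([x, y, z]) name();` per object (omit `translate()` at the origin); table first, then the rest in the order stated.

table();
translate([0, -986, 0]) table_2();
translate([189, 345, 770]) chair();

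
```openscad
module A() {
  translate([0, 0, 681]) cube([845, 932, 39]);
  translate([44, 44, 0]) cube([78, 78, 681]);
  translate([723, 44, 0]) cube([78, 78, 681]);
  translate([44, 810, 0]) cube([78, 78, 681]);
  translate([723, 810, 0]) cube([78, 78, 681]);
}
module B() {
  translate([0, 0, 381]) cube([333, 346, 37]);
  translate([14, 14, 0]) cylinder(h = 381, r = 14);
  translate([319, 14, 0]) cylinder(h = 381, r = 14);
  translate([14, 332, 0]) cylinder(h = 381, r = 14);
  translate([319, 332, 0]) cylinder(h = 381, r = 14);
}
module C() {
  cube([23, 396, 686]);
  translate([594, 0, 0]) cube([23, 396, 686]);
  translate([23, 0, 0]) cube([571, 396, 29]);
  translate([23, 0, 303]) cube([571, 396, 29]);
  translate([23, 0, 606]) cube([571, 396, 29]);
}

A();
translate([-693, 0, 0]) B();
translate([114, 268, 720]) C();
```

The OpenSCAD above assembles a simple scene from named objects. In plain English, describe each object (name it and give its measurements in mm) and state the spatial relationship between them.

A is a table: top 845 mm (x) × 932 mm (y), 39 mm thick, upper face at z = 720 mm, on four 78×78 mm square legs, each inset 44 mm from the nearest pair of top edges, running from z = 0 to the bottom of the top.

B is a simple wooden stool: a rectangular seat 333 mm (x) by 346 mm (y), 37 mm thick, top face at z = 418 mm, on four round legs, each 28 mm in diameter. The legs rest on z = 0, each leg's axis is inset half a diameter from the nearest pair of seat edges (so the leg's bounding box is flush with the corner).

C is an open bookshelf. Two side panels, each 23 mm thick, 396 mm deep and 686 mm tall, stand 617 mm apart (outside-to-outside). Between them sit 3 shelves, each 29 mm thick and 396 mm deep, spanning the full gap between the sides. The bottom shelf rests on the floor (its underside at z = 0) and the clear gap between one shelf's top and the next shelf's underside is 274 mm.

The stool is on the floor beside the table on its −x side. The bookshelf is on top of the table, centred.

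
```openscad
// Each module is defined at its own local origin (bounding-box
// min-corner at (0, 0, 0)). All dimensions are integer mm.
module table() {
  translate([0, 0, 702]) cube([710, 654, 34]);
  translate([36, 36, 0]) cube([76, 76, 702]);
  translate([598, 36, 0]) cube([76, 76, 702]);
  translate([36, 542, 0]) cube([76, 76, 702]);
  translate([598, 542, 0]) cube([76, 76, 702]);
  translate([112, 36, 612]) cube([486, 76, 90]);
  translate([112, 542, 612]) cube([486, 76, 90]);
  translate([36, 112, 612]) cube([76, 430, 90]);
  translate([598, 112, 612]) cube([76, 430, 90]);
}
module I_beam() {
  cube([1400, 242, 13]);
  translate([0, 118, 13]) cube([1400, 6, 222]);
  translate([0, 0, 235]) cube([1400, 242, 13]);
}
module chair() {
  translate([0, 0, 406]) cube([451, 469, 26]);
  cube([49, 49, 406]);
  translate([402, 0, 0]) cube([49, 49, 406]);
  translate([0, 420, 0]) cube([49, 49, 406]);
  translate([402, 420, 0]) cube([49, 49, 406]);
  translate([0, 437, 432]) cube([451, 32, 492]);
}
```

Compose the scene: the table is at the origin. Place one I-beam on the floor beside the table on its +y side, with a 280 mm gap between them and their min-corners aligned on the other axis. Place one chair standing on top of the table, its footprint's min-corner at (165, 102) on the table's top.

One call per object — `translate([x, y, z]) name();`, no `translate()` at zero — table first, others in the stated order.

table();
translate([0, 934, 0]) I_beam();
translate([165, 102, 736]) chair();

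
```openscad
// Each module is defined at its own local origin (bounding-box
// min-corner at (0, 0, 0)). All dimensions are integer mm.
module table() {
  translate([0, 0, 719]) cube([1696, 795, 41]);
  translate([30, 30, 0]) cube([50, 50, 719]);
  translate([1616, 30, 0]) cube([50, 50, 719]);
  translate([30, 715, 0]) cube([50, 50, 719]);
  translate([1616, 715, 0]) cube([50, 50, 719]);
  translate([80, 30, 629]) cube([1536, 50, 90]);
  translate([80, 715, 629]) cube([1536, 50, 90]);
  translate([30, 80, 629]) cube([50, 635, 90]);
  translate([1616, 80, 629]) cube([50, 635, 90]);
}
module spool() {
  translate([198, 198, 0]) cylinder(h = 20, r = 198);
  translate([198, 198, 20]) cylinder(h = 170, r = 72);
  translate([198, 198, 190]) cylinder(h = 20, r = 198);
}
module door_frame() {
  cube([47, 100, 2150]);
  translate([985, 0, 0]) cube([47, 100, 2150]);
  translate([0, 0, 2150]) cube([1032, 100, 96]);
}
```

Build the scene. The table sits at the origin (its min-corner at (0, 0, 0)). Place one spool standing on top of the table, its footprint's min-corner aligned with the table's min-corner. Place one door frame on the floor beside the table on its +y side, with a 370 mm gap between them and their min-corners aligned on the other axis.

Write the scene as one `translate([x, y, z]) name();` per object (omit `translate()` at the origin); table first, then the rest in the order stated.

table();
translate([0, 0, 760]) spool();
translate([0, 1165, 0]) door_frame();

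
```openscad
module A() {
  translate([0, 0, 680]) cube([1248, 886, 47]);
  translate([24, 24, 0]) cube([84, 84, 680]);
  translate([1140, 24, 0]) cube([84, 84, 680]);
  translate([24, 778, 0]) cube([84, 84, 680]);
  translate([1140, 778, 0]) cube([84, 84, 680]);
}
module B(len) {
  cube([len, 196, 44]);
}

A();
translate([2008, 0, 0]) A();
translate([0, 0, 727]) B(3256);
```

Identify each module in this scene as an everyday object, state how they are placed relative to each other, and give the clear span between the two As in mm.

A is a table. B is a beam. A beam spans the tops of two tables. The clear span between the two tables is 760 mm.

Second table starts at x = 2008; first ends at x = 1248; clear span = 2008 − 1248 = 760 mm.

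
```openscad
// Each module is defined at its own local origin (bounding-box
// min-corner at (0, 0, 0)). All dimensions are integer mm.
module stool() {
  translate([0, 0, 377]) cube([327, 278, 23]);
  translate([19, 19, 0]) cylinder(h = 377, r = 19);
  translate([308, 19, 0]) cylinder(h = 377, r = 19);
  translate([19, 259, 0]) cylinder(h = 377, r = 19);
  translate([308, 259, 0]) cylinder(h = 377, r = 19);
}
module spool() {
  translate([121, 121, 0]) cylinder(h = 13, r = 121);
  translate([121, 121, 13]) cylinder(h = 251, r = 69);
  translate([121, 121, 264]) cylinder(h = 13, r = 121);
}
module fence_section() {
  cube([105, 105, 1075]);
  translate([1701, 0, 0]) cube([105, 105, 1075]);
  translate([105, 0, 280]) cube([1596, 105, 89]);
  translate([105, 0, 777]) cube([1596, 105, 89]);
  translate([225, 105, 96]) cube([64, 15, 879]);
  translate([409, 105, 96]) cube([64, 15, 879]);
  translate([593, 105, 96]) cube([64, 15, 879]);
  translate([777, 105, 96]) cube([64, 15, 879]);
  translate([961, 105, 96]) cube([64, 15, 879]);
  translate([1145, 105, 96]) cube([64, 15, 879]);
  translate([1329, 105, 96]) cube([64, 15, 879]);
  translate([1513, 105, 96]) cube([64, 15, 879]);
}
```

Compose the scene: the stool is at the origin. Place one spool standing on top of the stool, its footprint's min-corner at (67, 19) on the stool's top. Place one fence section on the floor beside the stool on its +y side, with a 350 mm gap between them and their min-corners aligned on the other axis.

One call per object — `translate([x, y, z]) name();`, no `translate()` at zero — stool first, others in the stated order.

stool();
translate([67, 19, 400]) spool();
translate([0, 628, 0]) fence_section();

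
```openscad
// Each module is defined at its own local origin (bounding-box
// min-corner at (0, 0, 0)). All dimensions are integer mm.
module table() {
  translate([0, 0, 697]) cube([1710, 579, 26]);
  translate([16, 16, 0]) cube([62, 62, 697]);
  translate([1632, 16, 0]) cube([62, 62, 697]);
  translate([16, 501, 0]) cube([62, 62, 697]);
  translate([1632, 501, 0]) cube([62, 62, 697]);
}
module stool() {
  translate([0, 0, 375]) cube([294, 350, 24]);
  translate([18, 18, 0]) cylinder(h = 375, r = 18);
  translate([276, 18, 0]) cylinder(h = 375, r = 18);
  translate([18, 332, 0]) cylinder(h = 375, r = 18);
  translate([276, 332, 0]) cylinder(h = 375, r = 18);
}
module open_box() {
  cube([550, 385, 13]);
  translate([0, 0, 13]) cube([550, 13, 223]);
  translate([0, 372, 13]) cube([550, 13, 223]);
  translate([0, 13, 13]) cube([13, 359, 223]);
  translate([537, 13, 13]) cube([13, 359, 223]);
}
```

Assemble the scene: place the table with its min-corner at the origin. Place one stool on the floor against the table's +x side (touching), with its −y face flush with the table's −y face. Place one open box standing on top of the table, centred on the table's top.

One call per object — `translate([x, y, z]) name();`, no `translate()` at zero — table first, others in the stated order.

table();
translate([1710, 0, 0]) stool();
translate([580, 97, 723]) open_box();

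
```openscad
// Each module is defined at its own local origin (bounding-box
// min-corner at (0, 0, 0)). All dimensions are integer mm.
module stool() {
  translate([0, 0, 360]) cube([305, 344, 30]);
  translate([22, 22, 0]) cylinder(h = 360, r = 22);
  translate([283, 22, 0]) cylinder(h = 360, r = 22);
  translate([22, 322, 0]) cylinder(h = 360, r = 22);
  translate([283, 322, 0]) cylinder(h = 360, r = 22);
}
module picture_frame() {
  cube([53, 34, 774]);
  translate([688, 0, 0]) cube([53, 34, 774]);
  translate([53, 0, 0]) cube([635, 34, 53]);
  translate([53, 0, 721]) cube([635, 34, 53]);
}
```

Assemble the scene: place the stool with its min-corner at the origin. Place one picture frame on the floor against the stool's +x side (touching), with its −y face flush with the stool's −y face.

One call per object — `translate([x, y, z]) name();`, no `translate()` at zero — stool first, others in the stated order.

stool();
translate([305, 0, 0]) picture_frame();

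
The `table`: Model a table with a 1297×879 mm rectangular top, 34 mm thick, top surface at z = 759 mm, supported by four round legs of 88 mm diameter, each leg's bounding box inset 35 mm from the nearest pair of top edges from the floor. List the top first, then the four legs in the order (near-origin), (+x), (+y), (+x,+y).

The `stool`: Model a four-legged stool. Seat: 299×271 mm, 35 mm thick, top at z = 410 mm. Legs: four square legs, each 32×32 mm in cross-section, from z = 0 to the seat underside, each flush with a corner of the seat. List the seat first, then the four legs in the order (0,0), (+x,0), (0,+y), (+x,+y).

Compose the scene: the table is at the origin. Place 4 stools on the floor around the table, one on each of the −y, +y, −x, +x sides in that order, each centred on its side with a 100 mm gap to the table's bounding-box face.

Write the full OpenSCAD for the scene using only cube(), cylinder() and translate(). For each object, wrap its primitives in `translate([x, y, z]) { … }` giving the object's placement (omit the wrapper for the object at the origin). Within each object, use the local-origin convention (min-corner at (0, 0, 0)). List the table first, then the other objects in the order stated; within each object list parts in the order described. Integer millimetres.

translate([0, 0, 725]) cube([1297, 879, 34]);
translate([79, 79, 0]) cylinder(h = 725, r = 44);
translate([1218, 79, 0]) cylinder(h = 725, r = 44);
translate([79, 800, 0]) cylinder(h = 725, r = 44);
translate([1218, 800, 0]) cylinder(h = 725, r = 44);
translate([499, -371, 0]) {
  translate([0, 0, 375]) cube([299, 271, 35]);
  cube([32, 32, 375]);
  translate([267, 0, 0]) cube([32, 32, 375]);
  translate([0, 239, 0]) cube([32, 32, 375]);
  translate([267, 239, 0]) cube([32, 32, 375]);
}
translate([499, 979, 0]) {
  translate([0, 0, 375]) cube([299, 271, 35]);
  cube([32, 32, 375]);
  translate([267, 0, 0]) cube([32, 32, 375]);
  translate([0, 239, 0]) cube([32, 32, 375]);
  translate([267, 239, 0]) cube([32, 32, 375]);
}
translate([-399, 304, 0]) {
  translate([0, 0, 375]) cube([299, 271, 35]);
  cube([32, 32, 375]);
  translate([267, 0, 0]) cube([32, 32, 375]);
  translate([0, 239, 0]) cube([32, 32, 375]);
  translate([267, 239, 0]) cube([32, 32, 375]);
}
translate([1397, 304, 0]) {
  translate([0, 0, 375]) cube([299, 271, 35]);
  cube([32, 32, 375]);
  translate([267, 0, 0]) cube([32, 32, 375]);
  translate([0, 239, 0]) cube([32, 32, 375]);
  translate([267, 239, 0]) cube([32, 32, 375]);
}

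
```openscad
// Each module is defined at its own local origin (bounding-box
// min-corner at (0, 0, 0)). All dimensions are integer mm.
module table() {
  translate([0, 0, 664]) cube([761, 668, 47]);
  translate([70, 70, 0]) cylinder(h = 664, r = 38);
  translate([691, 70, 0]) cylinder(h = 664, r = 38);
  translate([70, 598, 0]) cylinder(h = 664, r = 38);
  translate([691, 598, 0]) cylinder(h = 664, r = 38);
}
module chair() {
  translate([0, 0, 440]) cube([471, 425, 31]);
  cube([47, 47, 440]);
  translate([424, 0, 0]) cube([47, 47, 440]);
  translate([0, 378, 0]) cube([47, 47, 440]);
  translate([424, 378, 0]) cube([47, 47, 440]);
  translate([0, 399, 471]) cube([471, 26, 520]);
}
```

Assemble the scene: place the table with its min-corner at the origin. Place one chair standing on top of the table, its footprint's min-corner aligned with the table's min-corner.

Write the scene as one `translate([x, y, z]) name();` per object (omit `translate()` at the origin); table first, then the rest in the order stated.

table();
translate([0, 0, 711]) chair();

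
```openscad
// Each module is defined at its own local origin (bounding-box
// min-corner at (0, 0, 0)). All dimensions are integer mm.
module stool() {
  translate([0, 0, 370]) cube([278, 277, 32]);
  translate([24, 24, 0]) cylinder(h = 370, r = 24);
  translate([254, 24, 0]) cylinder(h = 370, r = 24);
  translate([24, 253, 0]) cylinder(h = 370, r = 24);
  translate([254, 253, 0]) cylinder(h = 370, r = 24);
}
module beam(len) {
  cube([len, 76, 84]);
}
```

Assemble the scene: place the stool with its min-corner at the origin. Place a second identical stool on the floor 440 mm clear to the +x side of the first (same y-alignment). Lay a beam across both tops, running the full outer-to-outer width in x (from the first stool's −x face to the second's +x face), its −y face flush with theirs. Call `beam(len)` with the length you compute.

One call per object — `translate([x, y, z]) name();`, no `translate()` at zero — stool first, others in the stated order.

stool();
translate([718, 0, 0]) stool();
translate([0, 0, 402]) beam(996);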